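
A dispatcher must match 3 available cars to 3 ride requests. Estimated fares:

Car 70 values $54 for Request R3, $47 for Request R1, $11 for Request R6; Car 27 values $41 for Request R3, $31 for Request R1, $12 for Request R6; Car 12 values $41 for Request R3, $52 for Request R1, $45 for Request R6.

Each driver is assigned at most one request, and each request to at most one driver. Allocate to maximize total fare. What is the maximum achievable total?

Optimal: Car 70→Request R1 ($47), Car 27→Request R3 ($41), Car 12→Request R6 ($45) — total 47+41+45 = $133.
Checked against all permutations: $133 is optimal.

Maximum total: $133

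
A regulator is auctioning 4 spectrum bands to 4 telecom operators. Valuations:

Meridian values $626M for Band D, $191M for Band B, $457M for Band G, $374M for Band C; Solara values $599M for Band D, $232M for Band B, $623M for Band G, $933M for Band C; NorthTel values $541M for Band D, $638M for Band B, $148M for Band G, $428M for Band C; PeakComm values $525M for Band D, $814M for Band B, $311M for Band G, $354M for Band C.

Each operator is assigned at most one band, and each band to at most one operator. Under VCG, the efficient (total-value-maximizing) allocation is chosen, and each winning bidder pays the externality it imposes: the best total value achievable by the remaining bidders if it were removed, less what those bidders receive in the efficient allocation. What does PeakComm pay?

PeakComm pays $266M.

Efficient allocation: Meridian→Band G ($457M), Solara→Band C ($933M), NorthTel→Band D ($541M), PeakComm→Band B ($814M); total welfare W = $2745M.
PeakComm receives Band B at value $814M, so the others get W − 814 = $1931M.
Without PeakComm: best allocation of the remaining 3 bidders over all 4 bands is Meridian→Band D ($626M), Solara→Band C ($933M), NorthTel→Band B ($638M), total $2197M.
VCG payment = (others' best without PeakComm) − (others' welfare with PeakComm) = 2197 − 1931 = $266M.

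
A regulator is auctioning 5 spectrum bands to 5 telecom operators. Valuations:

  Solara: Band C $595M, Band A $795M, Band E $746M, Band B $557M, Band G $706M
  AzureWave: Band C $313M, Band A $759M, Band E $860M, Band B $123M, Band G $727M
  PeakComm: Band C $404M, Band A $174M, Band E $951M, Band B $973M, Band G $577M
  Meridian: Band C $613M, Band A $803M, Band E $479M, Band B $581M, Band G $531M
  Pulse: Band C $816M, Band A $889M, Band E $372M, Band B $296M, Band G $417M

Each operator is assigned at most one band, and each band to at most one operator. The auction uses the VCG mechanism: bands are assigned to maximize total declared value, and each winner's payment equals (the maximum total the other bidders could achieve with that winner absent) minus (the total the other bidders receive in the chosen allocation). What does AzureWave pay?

AzureWave pays $40M.

Efficient allocation: Solara→Band G ($706M), AzureWave→Band E ($860M), PeakComm→Band B ($973M), Meridian→Band A ($803M), Pulse→Band C ($816M); total welfare W = $4158M.
AzureWave receives Band E at value $860M, so the others get W − 860 = $3298M.
Without AzureWave: best allocation of the remaining 4 bidders over all 5 bands is Solara→Band E ($746M), PeakComm→Band B ($973M), Meridian→Band A ($803M), Pulse→Band C ($816M), total $3338M.
VCG payment = (others' best without AzureWave) − (others' welfare with AzureWave) = 3338 − 3298 = $40M.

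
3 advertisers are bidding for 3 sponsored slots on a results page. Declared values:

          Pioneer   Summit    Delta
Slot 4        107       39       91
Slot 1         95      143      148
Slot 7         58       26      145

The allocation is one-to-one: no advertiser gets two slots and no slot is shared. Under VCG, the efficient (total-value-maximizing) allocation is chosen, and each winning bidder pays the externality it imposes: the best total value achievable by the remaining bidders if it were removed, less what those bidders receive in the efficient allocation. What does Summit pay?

Efficient allocation: Pioneer→Slot 4 ($107), Summit→Slot 1 ($143), Delta→Slot 7 ($145); total welfare W = $395.
Summit receives Slot 1 at value $143, so the others get W − 143 = $252.
Without Summit: best allocation of the remaining 2 bidders over all 3 slots is Pioneer→Slot 4 ($107), Delta→Slot 1 ($148), total $255.
VCG payment = (others' best without Summit) − (others' welfare with Summit) = 255 − 252 = $3.

Summit pays $3.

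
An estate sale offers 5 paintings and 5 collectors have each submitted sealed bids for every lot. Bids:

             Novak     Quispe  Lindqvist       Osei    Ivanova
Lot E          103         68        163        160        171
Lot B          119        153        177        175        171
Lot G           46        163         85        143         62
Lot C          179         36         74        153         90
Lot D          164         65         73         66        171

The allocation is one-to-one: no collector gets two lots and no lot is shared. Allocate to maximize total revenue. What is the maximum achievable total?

This is a one-to-one assignment (maximum-weight bipartite matching).
Optimal: Novak→Lot C ($179), Quispe→Lot G ($163), Lindqvist→Lot E ($163), Osei→Lot B ($175), Ivanova→Lot D ($171) — total 179+163+163+175+171 = $851.
Max-entry greedy (repeatedly take the single best remaining cell) gives $756, worse by 95.
No other one-to-one assignment exceeds $851.

Maximum total: $851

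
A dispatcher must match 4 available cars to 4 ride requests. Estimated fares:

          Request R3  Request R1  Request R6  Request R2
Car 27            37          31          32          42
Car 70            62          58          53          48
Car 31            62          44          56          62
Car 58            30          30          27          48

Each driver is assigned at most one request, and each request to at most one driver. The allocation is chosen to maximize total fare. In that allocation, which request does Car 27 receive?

Car 27 receives Request R6.

Optimal: Car 27→Request R6 ($32), Car 70→Request R1 ($58), Car 31→Request R3 ($62), Car 58→Request R2 ($48) — total 32+58+62+48 = $200.
Row-greedy (each driver in turn takes its best remaining request) gives $190, worse by 10.
Swapping Car 31↔Car 27 (Car 31→Request R6 $56, Car 27→Request R3 $37) loses 1.
Car 27's own top request is Request R2 ($42), but forcing Car 27→Request R2 and reassigning the rest optimally gives only $190 — worse by 10.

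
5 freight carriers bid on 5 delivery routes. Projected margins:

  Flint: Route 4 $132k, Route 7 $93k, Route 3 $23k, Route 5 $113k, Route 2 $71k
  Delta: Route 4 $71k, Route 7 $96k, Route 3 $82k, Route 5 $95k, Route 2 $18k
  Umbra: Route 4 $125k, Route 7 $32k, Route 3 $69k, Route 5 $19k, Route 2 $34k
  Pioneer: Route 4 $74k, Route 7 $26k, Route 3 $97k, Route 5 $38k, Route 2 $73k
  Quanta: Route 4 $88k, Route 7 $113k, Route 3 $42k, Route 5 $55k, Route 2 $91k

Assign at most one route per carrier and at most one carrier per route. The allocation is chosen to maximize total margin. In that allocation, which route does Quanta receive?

Optimal: Flint→Route 5 ($113k), Delta→Route 7 ($96k), Umbra→Route 4 ($125k), Pioneer→Route 3 ($97k), Quanta→Route 2 ($91k) — total 113+96+125+97+91 = $522k.
Next-best assignment: Flint→Route 5, Delta→Route 3, Umbra→Route 4, Pioneer→Route 2, Quanta→Route 7 = $506k.
Swapping Delta↔Flint (Delta→Route 5 $95k, Flint→Route 7 $93k) loses 21.
Quanta's own top route is Route 7 ($113k), but forcing Quanta→Route 7 and reassigning the rest optimally gives only $506k — worse by 16.

Quanta receives Route 2.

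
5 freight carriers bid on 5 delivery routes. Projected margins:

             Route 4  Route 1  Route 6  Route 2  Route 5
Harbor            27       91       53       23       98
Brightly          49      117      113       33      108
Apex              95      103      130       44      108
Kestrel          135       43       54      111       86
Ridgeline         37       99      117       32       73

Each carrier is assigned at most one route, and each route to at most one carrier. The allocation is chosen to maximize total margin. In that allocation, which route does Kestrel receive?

Kestrel receives Route 2.

Optimal: Harbor→Route 5 ($98k), Brightly→Route 1 ($117k), Apex→Route 4 ($95k), Kestrel→Route 2 ($111k), Ridgeline→Route 6 ($117k) — total 98+117+95+111+117 = $538k.
Column-greedy (each route in turn goes to its best remaining carrier) gives $512k, worse by 26.
Next-best assignment: Harbor→Route 1, Brightly→Route 5, Apex→Route 4, Kestrel→Route 2, Ridgeline→Route 6 = $522k.
Kestrel's own top route is Route 4 ($135k), but forcing Kestrel→Route 4 and reassigning the rest optimally gives only $512k — worse by 26.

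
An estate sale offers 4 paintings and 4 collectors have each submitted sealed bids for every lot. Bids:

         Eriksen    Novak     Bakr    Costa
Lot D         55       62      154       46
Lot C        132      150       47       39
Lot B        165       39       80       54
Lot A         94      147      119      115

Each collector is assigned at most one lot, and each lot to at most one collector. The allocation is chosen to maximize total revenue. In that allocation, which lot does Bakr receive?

Optimal: Eriksen→Lot B ($165), Novak→Lot C ($150), Bakr→Lot D ($154), Costa→Lot A ($115) — total 165+150+154+115 = $584.
Next-best assignment: Eriksen→Lot B, Novak→Lot A, Bakr→Lot D, Costa→Lot C = $505.

Bakr receives Lot D.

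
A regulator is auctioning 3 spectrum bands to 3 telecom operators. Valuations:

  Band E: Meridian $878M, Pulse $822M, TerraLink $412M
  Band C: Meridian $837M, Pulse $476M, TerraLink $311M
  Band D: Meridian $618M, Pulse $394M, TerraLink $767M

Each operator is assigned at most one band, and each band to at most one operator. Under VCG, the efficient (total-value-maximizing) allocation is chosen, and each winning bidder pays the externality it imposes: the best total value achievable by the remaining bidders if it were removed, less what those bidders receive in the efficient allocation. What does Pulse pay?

Pulse pays $41M.

Efficient allocation: Meridian→Band C ($837M), Pulse→Band E ($822M), TerraLink→Band D ($767M); total welfare W = $2426M.
Pulse receives Band E at value $822M, so the others get W − 822 = $1604M.
Without Pulse: best allocation of the remaining 2 bidders over all 3 bands is Meridian→Band E ($878M), TerraLink→Band D ($767M), total $1645M.
VCG payment = (others' best without Pulse) − (others' welfare with Pulse) = 1645 − 1604 = $41M.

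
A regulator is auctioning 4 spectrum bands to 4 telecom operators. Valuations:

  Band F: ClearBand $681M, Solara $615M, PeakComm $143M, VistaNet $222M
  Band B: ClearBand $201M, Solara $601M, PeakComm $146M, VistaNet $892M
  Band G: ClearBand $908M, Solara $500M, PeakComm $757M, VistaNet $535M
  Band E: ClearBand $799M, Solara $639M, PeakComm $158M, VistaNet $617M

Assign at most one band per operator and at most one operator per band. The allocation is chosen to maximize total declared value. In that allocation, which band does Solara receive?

Solara receives Band F.

Optimal: ClearBand→Band E ($799M), Solara→Band F ($615M), PeakComm→Band G ($757M), VistaNet→Band B ($892M) — total 799+615+757+892 = $3063M.
Row-greedy (each operator in turn takes its best remaining band) gives $1915M, worse by 1148.
Next-best assignment: ClearBand→Band F, Solara→Band E, PeakComm→Band G, VistaNet→Band B = $2969M.
Swapping ClearBand↔VistaNet (ClearBand→Band B $201M, VistaNet→Band E $617M) loses 873.
Solara's own top band is Band E ($639M), but forcing Solara→Band E and reassigning the rest optimally gives only $2969M — worse by 94.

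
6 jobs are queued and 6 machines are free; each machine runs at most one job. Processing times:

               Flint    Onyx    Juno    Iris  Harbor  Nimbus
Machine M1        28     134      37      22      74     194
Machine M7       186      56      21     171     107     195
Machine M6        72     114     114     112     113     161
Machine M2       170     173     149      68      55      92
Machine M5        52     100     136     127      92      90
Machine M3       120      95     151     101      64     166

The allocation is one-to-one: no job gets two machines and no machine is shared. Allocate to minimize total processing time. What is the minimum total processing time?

Min total: 355 min

Optimal: Flint→Machine M6 (72 min), Onyx→Machine M3 (95 min), Juno→Machine M7 (21 min), Iris→Machine M1 (22 min), Harbor→Machine M2 (55 min), Nimbus→Machine M5 (90 min) — total 72+95+21+22+55+90 = 355 min.
Row-greedy (each job in turn takes its cheapest remaining machine) gives 420 min, worse by 65.
Checked against all permutations: 355 min is optimal.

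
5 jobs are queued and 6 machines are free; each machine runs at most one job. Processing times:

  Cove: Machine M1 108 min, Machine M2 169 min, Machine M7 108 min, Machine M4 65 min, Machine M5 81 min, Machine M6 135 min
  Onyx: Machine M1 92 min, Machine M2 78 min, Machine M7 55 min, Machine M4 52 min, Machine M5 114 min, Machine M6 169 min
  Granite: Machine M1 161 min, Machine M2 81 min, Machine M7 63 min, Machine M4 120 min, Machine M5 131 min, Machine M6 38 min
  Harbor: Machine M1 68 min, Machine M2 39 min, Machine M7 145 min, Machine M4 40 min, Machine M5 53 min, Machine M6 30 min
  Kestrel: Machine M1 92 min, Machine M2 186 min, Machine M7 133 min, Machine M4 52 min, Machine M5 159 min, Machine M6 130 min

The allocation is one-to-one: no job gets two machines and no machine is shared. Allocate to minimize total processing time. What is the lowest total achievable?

Minimum total: 265 min

Optimal: Cove→Machine M5 (81 min), Onyx→Machine M7 (55 min), Granite→Machine M6 (38 min), Harbor→Machine M2 (39 min), Kestrel→Machine M4 (52 min) — total 81+55+38+39+52 = 265 min.
Row-greedy (each job in turn takes its cheapest remaining machine) gives 289 min, worse by 24.
Next-best assignment: Cove→Machine M4, Onyx→Machine M7, Granite→Machine M6, Harbor→Machine M2, Kestrel→Machine M1 = 289 min.
Checked against all permutations: 265 min is optimal.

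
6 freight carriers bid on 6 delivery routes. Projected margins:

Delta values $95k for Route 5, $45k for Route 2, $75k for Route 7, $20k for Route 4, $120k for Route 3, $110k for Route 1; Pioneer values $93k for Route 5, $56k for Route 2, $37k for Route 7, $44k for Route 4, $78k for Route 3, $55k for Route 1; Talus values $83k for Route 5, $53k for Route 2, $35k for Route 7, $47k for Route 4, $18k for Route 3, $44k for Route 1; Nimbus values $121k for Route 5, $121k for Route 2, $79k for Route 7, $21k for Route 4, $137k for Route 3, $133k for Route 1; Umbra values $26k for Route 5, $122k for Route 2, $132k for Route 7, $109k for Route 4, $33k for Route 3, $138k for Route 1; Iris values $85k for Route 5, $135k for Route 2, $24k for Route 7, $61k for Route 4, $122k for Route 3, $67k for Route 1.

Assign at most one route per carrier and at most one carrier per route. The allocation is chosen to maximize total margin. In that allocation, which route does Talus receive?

Optimal: Delta→Route 3 ($120k), Pioneer→Route 5 ($93k), Talus→Route 4 ($47k), Nimbus→Route 1 ($133k), Umbra→Route 7 ($132k), Iris→Route 2 ($135k) — total 120+93+47+133+132+135 = $660k.
Column-greedy (each route in turn goes to its best remaining carrier) gives $610k, worse by 50.
Talus's own top route is Route 5 ($83k), but forcing Talus→Route 5 and reassigning the rest optimally gives only $647k — worse by 13.

Talus receives Route 4.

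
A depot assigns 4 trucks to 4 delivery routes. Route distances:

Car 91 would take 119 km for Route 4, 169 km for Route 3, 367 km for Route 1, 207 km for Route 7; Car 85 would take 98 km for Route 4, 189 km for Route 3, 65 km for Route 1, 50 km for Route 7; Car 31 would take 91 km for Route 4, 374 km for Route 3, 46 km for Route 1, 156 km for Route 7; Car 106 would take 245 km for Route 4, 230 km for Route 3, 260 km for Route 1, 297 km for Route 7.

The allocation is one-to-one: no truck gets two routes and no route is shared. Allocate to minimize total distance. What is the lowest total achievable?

Minimum total: 445 km

This is the linear assignment problem.
Optimal: Car 91→Route 4 (119 km), Car 85→Route 7 (50 km), Car 31→Route 1 (46 km), Car 106→Route 3 (230 km) — total 119+50+46+230 = 445 km.
Column-greedy (each route in turn goes to its cheapest remaining truck) gives 622 km, worse by 177.
Next-best assignment: Car 91→Route 3, Car 85→Route 7, Car 31→Route 1, Car 106→Route 4 = 510 km.
Checked against all permutations: 445 km is optimal.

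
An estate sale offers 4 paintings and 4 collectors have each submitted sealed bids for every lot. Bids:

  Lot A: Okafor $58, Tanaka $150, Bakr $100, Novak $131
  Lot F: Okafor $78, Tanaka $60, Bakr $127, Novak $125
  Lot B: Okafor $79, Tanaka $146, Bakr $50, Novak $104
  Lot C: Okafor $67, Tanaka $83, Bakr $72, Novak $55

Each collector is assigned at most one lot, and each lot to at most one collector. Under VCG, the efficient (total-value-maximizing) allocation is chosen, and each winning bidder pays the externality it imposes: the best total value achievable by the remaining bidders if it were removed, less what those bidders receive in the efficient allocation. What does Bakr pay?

Bakr pays $11.

Efficient allocation: Okafor→Lot C ($67), Tanaka→Lot B ($146), Bakr→Lot F ($127), Novak→Lot A ($131); total welfare W = $471.
Bakr receives Lot F at value $127, so the others get W − 127 = $344.
Without Bakr: best allocation of the remaining 3 bidders over all 4 lots is Okafor→Lot F ($78), Tanaka→Lot B ($146), Novak→Lot A ($131), total $355.
VCG payment = (others' best without Bakr) − (others' welfare with Bakr) = 355 − 344 = $11.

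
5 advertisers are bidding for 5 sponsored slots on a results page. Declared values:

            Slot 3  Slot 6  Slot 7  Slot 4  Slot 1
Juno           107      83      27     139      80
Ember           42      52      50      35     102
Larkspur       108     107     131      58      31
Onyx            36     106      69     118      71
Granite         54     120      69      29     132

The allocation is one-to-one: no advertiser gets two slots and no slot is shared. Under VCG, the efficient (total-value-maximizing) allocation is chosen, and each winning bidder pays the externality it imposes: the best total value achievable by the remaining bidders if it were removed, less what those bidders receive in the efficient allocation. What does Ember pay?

Ember pays $32.

Efficient allocation: Juno→Slot 3 ($107), Ember→Slot 1 ($102), Larkspur→Slot 7 ($131), Onyx→Slot 4 ($118), Granite→Slot 6 ($120); total welfare W = $578.
Ember receives Slot 1 at value $102, so the others get W − 102 = $476.
Without Ember: best allocation of the remaining 4 bidders over all 5 slots is Juno→Slot 4 ($139), Larkspur→Slot 7 ($131), Onyx→Slot 6 ($106), Granite→Slot 1 ($132), total $508.
VCG payment = (others' best without Ember) − (others' welfare with Ember) = 508 − 476 = $32.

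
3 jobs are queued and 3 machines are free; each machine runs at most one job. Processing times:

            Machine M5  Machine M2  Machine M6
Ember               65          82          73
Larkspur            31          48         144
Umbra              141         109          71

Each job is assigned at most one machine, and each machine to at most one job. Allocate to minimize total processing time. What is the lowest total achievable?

Optimal: Ember→Machine M5 (65 min), Larkspur→Machine M2 (48 min), Umbra→Machine M6 (71 min) — total 65+48+71 = 184 min.
Checked against all permutations: 184 min is optimal.

Minimum total: 184 min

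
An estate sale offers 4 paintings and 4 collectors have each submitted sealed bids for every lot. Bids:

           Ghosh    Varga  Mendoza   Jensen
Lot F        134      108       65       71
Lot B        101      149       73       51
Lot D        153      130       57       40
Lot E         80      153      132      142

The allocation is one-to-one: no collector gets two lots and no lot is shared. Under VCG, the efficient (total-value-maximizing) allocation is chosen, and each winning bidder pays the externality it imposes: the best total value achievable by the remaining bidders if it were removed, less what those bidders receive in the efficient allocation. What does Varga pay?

Varga pays $8.

Efficient allocation: Ghosh→Lot D ($153), Varga→Lot B ($149), Mendoza→Lot F ($65), Jensen→Lot E ($142); total welfare W = $509.
Varga receives Lot B at value $149, so the others get W − 149 = $360.
Without Varga: best allocation of the remaining 3 bidders over all 4 lots is Ghosh→Lot D ($153), Mendoza→Lot B ($73), Jensen→Lot E ($142), total $368.
VCG payment = (others' best without Varga) − (others' welfare with Varga) = 368 − 360 = $8.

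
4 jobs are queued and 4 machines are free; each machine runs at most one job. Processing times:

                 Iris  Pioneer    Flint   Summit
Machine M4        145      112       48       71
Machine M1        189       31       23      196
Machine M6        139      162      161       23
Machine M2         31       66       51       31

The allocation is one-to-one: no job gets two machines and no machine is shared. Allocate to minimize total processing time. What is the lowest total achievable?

Min total: 133 min

Optimal: Iris→Machine M2 (31 min), Pioneer→Machine M1 (31 min), Flint→Machine M4 (48 min), Summit→Machine M6 (23 min) — total 31+31+48+23 = 133 min.
Min-entry greedy (repeatedly take the single cheapest remaining cell) gives 189 min, worse by 56.
Next-best assignment: Iris→Machine M2, Pioneer→Machine M4, Flint→Machine M1, Summit→Machine M6 = 189 min.
Swapping Flint↔Iris (Flint→Machine M2 51 min, Iris→Machine M4 145 min) adds 117.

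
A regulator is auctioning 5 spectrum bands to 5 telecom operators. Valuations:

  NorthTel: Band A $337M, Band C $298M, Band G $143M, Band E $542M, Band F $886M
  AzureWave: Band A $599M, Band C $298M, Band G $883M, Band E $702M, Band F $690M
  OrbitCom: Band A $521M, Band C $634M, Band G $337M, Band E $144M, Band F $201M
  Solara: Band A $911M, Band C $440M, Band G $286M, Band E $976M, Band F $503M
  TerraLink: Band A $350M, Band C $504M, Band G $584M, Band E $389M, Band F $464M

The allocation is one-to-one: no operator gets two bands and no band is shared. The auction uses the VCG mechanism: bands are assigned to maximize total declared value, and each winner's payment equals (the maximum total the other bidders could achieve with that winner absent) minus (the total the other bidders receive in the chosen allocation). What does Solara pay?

Efficient allocation: NorthTel→Band F ($886M), AzureWave→Band G ($883M), OrbitCom→Band A ($521M), Solara→Band E ($976M), TerraLink→Band C ($504M); total welfare W = $3770M.
Solara receives Band E at value $976M, so the others get W − 976 = $2794M.
Without Solara: best allocation of the remaining 4 bidders over all 5 bands is NorthTel→Band F ($886M), AzureWave→Band E ($702M), OrbitCom→Band C ($634M), TerraLink→Band G ($584M), total $2806M.
VCG payment = (others' best without Solara) − (others' welfare with Solara) = 2806 − 2794 = $12M.

Solara pays $12M.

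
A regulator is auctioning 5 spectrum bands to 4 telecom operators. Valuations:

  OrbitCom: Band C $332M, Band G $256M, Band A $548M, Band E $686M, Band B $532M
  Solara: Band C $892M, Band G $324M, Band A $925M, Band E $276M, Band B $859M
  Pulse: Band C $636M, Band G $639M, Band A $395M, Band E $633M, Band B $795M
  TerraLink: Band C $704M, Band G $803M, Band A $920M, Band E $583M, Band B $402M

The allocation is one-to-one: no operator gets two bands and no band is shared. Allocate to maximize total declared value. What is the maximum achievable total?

Maximum total: $3293M

Optimal: OrbitCom→Band E ($686M), Solara→Band C ($892M), Pulse→Band B ($795M), TerraLink→Band A ($920M) — total 686+892+795+920 = $3293M.
Column-greedy (each band in turn goes to its best remaining operator) gives $2876M, worse by 417.
Next-best assignment: OrbitCom→Band E, Solara→Band A, Pulse→Band B, TerraLink→Band G = $3209M.
Swapping OrbitCom↔Solara (OrbitCom→Band C $332M, Solara→Band E $276M) loses 970.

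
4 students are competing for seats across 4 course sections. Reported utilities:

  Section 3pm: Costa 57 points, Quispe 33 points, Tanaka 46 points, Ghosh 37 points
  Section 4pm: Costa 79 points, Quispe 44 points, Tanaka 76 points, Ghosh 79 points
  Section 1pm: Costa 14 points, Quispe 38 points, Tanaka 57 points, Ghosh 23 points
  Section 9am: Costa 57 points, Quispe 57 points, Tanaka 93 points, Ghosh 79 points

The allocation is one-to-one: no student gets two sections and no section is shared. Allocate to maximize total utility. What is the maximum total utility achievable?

Max total: 267 points

Treat this as an assignment problem: match each student to one section.
Optimal: Costa→Section 3pm (57 points), Quispe→Section 1pm (38 points), Tanaka→Section 9am (93 points), Ghosh→Section 4pm (79 points) — total 57+38+93+79 = 267 points.
Column-greedy (each section in turn goes to its best remaining student) gives 250 points, worse by 17.
Next-best assignment: Costa→Section 3pm, Quispe→Section 1pm, Tanaka→Section 4pm, Ghosh→Section 9am = 250 points.
No other one-to-one assignment exceeds 267 points.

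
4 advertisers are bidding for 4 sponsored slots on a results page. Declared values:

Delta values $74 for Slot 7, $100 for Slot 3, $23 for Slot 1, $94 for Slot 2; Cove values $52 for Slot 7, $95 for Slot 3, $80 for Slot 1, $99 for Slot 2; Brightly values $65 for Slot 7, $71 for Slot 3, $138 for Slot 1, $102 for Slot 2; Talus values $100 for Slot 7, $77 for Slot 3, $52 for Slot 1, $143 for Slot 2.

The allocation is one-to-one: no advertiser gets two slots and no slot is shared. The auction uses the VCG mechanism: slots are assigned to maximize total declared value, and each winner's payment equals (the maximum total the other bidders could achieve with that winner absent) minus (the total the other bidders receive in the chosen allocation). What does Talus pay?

Efficient allocation: Delta→Slot 7 ($74), Cove→Slot 3 ($95), Brightly→Slot 1 ($138), Talus→Slot 2 ($143); total welfare W = $450.
Talus receives Slot 2 at value $143, so the others get W − 143 = $307.
Without Talus: best allocation of the remaining 3 bidders over all 4 slots is Delta→Slot 3 ($100), Cove→Slot 2 ($99), Brightly→Slot 1 ($138), total $337.
VCG payment = (others' best without Talus) − (others' welfare with Talus) = 337 − 307 = $30.

Talus pays $30.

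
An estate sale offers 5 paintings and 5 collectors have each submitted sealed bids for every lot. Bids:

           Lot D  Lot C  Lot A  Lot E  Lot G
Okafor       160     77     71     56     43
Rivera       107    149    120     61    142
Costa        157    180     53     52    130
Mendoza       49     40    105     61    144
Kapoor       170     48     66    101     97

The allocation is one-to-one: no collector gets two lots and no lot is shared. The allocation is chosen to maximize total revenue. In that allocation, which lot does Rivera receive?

Optimal: Okafor→Lot D ($160), Rivera→Lot A ($120), Costa→Lot C ($180), Mendoza→Lot G ($144), Kapoor→Lot E ($101) — total 160+120+180+144+101 = $705.
Max-entry greedy (repeatedly take the single best remaining cell) gives $670, worse by 35.
Next-best assignment: Okafor→Lot D, Rivera→Lot G, Costa→Lot C, Mendoza→Lot A, Kapoor→Lot E = $688.
Rivera's own top lot is Lot C ($149), but forcing Rivera→Lot C and reassigning the rest optimally gives only $645 — worse by 60.

Rivera receives Lot A.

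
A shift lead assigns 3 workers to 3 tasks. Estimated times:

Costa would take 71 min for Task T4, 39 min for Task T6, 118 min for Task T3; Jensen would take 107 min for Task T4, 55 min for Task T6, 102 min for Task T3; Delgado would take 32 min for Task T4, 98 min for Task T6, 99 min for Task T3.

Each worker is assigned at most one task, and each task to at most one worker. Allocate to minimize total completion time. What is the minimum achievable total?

Optimal: Costa→Task T6 (39 min), Jensen→Task T3 (102 min), Delgado→Task T4 (32 min) — total 39+102+32 = 173 min.
Swapping Costa↔Jensen (Costa→Task T3 118 min, Jensen→Task T6 55 min) adds 32.
No other one-to-one assignment undercuts 173 min.

Minimum total: 173 min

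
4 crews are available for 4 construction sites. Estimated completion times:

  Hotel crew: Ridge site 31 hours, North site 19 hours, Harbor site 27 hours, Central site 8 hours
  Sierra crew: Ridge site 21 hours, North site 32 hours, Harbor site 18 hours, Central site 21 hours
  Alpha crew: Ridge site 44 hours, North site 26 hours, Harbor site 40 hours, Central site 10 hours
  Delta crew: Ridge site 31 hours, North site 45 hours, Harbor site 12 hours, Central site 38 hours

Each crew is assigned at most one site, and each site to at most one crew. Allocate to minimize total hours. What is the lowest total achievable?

This is a one-to-one assignment (minimum-cost bipartite matching).
Optimal: Hotel crew→North site (19 hours), Sierra crew→Ridge site (21 hours), Alpha crew→Central site (10 hours), Delta crew→Harbor site (12 hours) — total 19+21+10+12 = 62 hours.
Min-entry greedy (repeatedly take the single cheapest remaining cell) gives 67 hours, worse by 5.
Swapping Sierra crew↔Hotel crew (Sierra crew→North site 32 hours, Hotel crew→Ridge site 31 hours) adds 23.

Min total: 62 hours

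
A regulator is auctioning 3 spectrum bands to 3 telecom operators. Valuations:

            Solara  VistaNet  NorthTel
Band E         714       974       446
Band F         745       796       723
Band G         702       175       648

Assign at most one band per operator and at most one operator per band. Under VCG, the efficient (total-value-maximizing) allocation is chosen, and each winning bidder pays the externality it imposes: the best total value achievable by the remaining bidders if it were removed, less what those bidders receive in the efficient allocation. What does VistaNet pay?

Efficient allocation: Solara→Band G ($702M), VistaNet→Band E ($974M), NorthTel→Band F ($723M); total welfare W = $2399M.
VistaNet receives Band E at value $974M, so the others get W − 974 = $1425M.
Without VistaNet: best allocation of the remaining 2 bidders over all 3 bands is Solara→Band E ($714M), NorthTel→Band F ($723M), total $1437M.
VCG payment = (others' best without VistaNet) − (others' welfare with VistaNet) = 1437 − 1425 = $12M.

VistaNet pays $12M.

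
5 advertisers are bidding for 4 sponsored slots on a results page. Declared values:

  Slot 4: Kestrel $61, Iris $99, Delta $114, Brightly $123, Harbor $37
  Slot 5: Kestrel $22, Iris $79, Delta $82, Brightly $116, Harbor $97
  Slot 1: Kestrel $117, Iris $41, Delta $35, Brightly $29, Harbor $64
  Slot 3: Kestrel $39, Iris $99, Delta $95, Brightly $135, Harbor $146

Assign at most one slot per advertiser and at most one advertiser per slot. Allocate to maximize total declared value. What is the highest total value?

Optimal: Delta→Slot 4 ($114), Brightly→Slot 5 ($116), Kestrel→Slot 1 ($117), Harbor→Slot 3 ($146) — total 114+116+117+146 = $493.
Row-greedy (each advertiser in turn takes its best remaining slot) gives $427, worse by 66.
Swapping Brightly↔Kestrel (Brightly→Slot 1 $29, Kestrel→Slot 5 $22) loses 182.

Maximum total: $493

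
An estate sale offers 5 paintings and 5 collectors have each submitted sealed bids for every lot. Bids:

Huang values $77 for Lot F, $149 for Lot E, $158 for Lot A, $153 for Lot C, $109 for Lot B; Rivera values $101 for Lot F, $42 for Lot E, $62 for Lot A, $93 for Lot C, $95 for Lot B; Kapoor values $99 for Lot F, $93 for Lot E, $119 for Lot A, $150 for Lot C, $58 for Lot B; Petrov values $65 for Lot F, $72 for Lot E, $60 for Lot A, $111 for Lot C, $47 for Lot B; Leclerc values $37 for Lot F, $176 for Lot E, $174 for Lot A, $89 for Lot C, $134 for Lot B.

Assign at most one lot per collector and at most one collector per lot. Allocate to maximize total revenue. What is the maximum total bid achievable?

Max total: $644

Treat this as an assignment problem: match each collector to one lot.
Optimal: Huang→Lot A ($158), Rivera→Lot B ($95), Kapoor→Lot C ($150), Petrov→Lot F ($65), Leclerc→Lot E ($176) — total 158+95+150+65+176 = $644.
Row-greedy (each collector in turn takes its best remaining lot) gives $615, worse by 29.
Next-best assignment: Huang→Lot A, Rivera→Lot B, Kapoor→Lot F, Petrov→Lot C, Leclerc→Lot E = $639.
Swapping Kapoor↔Rivera (Kapoor→Lot B $58, Rivera→Lot C $93) loses 94.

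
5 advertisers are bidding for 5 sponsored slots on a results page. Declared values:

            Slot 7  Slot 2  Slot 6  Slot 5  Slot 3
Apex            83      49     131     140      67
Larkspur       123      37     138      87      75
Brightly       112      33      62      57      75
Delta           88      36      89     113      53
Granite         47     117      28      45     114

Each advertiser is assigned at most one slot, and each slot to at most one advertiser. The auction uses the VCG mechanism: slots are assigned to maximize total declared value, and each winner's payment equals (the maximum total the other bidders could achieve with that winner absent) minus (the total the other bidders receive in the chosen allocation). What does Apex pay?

Efficient allocation: Apex→Slot 5 ($140), Larkspur→Slot 6 ($138), Brightly→Slot 7 ($112), Delta→Slot 3 ($53), Granite→Slot 2 ($117); total welfare W = $560.
Apex receives Slot 5 at value $140, so the others get W − 140 = $420.
Without Apex: best allocation of the remaining 4 bidders over all 5 slots is Larkspur→Slot 6 ($138), Brightly→Slot 7 ($112), Delta→Slot 5 ($113), Granite→Slot 2 ($117), total $480.
VCG payment = (others' best without Apex) − (others' welfare with Apex) = 480 − 420 = $60.

Apex pays $60.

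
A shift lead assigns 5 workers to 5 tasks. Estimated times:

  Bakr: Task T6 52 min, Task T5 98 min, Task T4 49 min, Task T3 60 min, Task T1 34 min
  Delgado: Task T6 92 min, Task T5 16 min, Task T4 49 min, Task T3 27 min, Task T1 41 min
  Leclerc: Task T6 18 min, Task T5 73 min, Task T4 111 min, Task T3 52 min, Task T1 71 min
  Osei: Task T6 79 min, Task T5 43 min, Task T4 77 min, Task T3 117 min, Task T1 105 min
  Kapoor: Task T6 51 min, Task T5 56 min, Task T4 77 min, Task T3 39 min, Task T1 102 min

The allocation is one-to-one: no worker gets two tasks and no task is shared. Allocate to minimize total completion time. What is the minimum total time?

Min total: 183 min

This is a one-to-one assignment (minimum-cost bipartite matching).
Optimal: Bakr→Task T1 (34 min), Delgado→Task T4 (49 min), Leclerc→Task T6 (18 min), Osei→Task T5 (43 min), Kapoor→Task T3 (39 min) — total 34+49+18+43+39 = 183 min.
Column-greedy (each task in turn goes to its cheapest remaining worker) gives 227 min, worse by 44.
Checked against all permutations: 183 min is optimal.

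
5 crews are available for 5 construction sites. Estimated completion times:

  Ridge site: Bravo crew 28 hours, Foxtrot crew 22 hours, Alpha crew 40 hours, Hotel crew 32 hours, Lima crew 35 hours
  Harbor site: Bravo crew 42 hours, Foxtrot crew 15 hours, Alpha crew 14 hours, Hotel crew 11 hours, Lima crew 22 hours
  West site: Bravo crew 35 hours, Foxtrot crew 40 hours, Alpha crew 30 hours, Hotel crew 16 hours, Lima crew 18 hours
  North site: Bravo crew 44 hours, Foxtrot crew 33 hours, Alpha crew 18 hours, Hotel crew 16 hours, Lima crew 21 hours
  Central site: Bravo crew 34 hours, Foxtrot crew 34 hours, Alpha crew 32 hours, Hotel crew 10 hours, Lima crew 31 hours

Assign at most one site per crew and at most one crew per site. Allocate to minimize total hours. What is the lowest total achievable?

Minimum total: 89 hours

This is a one-to-one assignment (minimum-cost bipartite matching).
Optimal: Bravo crew→Ridge site (28 hours), Foxtrot crew→Harbor site (15 hours), Alpha crew→North site (18 hours), Hotel crew→Central site (10 hours), Lima crew→West site (18 hours) — total 28+15+18+10+18 = 89 hours.
Min-entry greedy (repeatedly take the single cheapest remaining cell) gives 108 hours, worse by 19.
Checked against all permutations: 89 hours is optimal.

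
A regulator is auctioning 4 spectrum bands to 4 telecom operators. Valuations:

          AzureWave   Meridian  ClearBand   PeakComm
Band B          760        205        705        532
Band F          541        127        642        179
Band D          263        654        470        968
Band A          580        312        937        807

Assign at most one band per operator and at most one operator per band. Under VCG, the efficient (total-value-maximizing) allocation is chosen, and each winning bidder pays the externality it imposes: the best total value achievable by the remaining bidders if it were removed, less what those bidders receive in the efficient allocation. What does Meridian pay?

Meridian pays $456M.

Efficient allocation: AzureWave→Band B ($760M), Meridian→Band D ($654M), ClearBand→Band F ($642M), PeakComm→Band A ($807M); total welfare W = $2863M.
Meridian receives Band D at value $654M, so the others get W − 654 = $2209M.
Without Meridian: best allocation of the remaining 3 bidders over all 4 bands is AzureWave→Band B ($760M), ClearBand→Band A ($937M), PeakComm→Band D ($968M), total $2665M.
VCG payment = (others' best without Meridian) − (others' welfare with Meridian) = 2665 − 2209 = $456M.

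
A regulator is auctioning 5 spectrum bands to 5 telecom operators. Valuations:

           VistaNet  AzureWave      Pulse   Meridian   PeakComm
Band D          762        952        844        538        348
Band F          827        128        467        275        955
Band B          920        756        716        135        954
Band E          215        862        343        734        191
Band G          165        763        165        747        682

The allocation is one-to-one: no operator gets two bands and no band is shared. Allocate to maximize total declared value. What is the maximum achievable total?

Optimal: VistaNet→Band B ($920M), AzureWave→Band E ($862M), Pulse→Band D ($844M), Meridian→Band G ($747M), PeakComm→Band F ($955M) — total 920+862+844+747+955 = $4328M.
Row-greedy (each operator in turn takes its best remaining band) gives $3277M, worse by 1051.
No other one-to-one assignment exceeds $4328M.

Maximum total: $4328M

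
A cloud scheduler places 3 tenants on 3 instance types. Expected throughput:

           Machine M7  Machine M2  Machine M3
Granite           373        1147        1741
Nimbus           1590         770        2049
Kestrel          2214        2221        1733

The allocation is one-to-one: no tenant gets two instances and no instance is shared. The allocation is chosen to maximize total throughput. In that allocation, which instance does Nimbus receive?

Optimal: Granite→Machine M3 (1741 ops/s), Nimbus→Machine M7 (1590 ops/s), Kestrel→Machine M2 (2221 ops/s) — total 1741+1590+2221 = 5552 ops/s.
Max-entry greedy (repeatedly take the single best remaining cell) gives 4643 ops/s, worse by 909.
Next-best assignment: Granite→Machine M2, Nimbus→Machine M3, Kestrel→Machine M7 = 5410 ops/s.
No other one-to-one assignment exceeds 5552 ops/s.
Nimbus's own top instance is Machine M3 (2049 ops/s), but forcing Nimbus→Machine M3 and reassigning the rest optimally gives only 5410 ops/s — worse by 142.

Nimbus receives Machine M7.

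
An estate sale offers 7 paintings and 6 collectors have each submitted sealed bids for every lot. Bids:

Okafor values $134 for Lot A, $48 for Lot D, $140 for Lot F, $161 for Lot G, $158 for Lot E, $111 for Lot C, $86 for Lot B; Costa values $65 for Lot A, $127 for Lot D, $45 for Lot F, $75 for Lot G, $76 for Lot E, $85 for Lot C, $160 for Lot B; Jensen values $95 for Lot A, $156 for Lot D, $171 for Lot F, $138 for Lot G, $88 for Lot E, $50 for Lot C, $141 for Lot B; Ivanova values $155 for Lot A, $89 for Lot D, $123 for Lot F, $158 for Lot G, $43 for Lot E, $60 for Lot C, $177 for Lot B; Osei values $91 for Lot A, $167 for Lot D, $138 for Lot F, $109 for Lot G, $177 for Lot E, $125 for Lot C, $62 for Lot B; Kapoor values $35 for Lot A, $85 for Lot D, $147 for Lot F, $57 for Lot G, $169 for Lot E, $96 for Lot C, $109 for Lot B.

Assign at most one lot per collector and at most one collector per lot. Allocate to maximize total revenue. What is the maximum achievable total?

Maximum total: $983

Optimal: Okafor→Lot G ($161), Costa→Lot B ($160), Jensen→Lot F ($171), Ivanova→Lot A ($155), Osei→Lot D ($167), Kapoor→Lot E ($169) — total 161+160+171+155+167+169 = $983.
Column-greedy (each lot in turn goes to its best remaining collector) gives $908, worse by 75.
Next-best assignment: Okafor→Lot A, Costa→Lot B, Jensen→Lot F, Ivanova→Lot G, Osei→Lot D, Kapoor→Lot E = $959.
Swapping Okafor↔Osei (Okafor→Lot D $48, Osei→Lot G $109) loses 171.
Every other assignment is strictly worse.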